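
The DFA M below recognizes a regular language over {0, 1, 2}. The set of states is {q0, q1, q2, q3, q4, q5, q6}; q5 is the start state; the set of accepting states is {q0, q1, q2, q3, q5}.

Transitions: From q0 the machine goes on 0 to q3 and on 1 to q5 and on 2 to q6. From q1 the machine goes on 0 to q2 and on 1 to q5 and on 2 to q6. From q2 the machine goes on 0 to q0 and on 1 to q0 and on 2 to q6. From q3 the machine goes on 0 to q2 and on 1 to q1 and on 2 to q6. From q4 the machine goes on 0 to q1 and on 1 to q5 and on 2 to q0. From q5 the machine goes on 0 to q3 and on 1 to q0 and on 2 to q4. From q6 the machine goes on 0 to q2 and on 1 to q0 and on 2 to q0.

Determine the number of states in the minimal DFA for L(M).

2

Every state is reachable, so we keep all 7.
Initial partition by acceptance: {q0,q1,q2,q3,q5} | {q4,q6}.
The partition is now stable with 2 blocks: {q0,q1,q2,q3,q5} | {q4,q6}.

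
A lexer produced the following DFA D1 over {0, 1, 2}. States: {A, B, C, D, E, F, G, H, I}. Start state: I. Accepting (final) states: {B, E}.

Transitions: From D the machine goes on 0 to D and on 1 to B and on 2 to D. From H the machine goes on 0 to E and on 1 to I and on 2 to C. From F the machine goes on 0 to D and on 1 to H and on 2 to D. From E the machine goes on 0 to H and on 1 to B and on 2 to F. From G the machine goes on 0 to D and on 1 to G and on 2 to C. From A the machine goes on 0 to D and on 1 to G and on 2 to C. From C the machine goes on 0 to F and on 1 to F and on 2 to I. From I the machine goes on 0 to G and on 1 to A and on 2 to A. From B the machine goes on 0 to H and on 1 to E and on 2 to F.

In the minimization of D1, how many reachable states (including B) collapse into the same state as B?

2

Initial partition by acceptance: {B,E} | {A,C,D,F,G,H,I}.
Split {A,C,D,F,G,H,I} by δ(·,0) → {A,C,D,F,G,I} and {H}.
Split {A,C,D,F,G,I} by δ(·,1) → {A,C,G,I} and {D} and {F}.
Split {A,C,G,I} by δ(·,0) → {A,G} and {C} and {I}.
Stable partition: {B,E} | {A,G} | {H} | {D} | {F} | {C} | {I} — 7 equivalence classes.
The equivalence class containing B is {B,E}, of size 2.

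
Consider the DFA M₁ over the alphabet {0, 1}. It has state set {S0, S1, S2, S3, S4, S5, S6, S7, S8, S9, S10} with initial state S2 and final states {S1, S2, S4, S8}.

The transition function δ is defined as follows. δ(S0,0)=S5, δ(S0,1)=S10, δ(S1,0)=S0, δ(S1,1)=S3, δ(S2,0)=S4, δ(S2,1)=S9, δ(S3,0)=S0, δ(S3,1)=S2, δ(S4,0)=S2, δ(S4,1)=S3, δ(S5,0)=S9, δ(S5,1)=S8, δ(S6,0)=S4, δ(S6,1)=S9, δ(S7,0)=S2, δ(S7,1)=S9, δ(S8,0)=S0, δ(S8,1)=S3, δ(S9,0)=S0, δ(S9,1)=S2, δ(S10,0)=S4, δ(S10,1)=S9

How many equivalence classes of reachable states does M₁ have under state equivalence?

First remove the unreachable states {S1,S6,S7}; 8 states remain.
Start with accepting vs non-accepting: {S2,S4,S8} | {S0,S3,S5,S9,S10}.
On input 0, block {S2,S4,S8} splits into {S2,S4} and {S8}.
Refine {S0,S3,S5,S9,S10} on symbol 0: members go to different blocks, giving {S0,S3,S5,S9} and {S10}.
On input 1, block {S0,S3,S5,S9} splits into {S3,S9} and {S0} and {S5}.
Stable partition: {S2,S4} | {S3,S9} | {S8} | {S10} | {S0} | {S5} — 6 equivalence classes.

6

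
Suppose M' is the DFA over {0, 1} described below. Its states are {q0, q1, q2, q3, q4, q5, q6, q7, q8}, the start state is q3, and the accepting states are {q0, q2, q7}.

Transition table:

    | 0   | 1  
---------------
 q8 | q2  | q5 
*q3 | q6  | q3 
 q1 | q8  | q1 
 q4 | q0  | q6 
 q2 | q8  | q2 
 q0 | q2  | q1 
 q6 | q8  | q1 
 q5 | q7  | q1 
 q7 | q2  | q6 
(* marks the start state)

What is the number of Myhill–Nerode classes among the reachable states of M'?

6

Reachable states from the start: {q1,q2,q3,q5,q6,q7,q8}. Unreachable: {q0,q4} — drop them.
Start with accepting vs non-accepting: {q2,q7} | {q1,q3,q5,q6,q8}.
Refine {q2,q7} on symbol 0: members go to different blocks, giving {q2} and {q7}.
On input 0, block {q1,q3,q5,q6,q8} splits into {q1,q3,q6} and {q5} and {q8}.
On input 0, block {q1,q3,q6} splits into {q1,q6} and {q3}.
Stable partition: {q2} | {q1,q6} | {q7} | {q5} | {q8} | {q3} — 6 equivalence classes.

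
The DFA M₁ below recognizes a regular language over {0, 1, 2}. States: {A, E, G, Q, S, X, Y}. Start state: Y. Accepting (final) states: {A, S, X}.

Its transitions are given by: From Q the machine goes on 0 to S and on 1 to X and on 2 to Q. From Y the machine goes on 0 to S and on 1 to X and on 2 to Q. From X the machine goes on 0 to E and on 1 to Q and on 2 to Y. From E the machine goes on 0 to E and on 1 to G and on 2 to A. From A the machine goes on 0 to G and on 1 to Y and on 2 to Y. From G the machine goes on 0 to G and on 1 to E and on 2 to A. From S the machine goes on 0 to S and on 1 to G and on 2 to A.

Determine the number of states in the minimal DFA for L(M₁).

4

P0 = {A,S,X} | {E,G,Q,Y}.
Refine {A,S,X} on symbol 0: members go to different blocks, giving {A,X} and {S}.
On input 0, block {E,G,Q,Y} splits into {Q,Y} and {E,G}.
Stable partition: {A,X} | {Q,Y} | {S} | {E,G} — 4 equivalence classes.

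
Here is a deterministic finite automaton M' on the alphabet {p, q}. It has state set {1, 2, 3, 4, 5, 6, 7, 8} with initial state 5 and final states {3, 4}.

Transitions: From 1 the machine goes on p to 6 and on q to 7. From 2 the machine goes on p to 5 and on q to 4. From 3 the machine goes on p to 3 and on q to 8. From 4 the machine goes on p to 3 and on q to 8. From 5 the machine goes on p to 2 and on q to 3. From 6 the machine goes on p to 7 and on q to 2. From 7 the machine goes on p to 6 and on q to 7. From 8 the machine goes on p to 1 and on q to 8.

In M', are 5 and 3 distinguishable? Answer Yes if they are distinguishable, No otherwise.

Yes

P0 = {3,4} | {1,2,5,6,7,8}.
Refine {1,2,5,6,7,8} on symbol q: members go to different blocks, giving {1,6,7,8} and {2,5}.
On input q, block {1,6,7,8} splits into {1,7,8} and {6}.
On input p, block {1,7,8} splits into {1,7} and {8}.
Stable partition: {3,4} | {1,7} | {2,5} | {6} | {8} — 5 equivalence classes.
5 and 3 end up in different blocks, so they are distinguishable. For instance, the string 'ε' is accepted from only 3.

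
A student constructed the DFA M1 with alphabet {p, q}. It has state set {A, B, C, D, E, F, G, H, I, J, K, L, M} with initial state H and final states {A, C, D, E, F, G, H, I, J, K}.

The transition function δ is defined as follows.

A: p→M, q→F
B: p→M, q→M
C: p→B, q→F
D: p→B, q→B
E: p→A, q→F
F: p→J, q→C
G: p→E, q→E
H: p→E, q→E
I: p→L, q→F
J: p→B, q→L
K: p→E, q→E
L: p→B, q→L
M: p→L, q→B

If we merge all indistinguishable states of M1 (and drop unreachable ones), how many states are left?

6

First remove the unreachable states {D,G,I,K}; 9 states remain.
P0 = {A,C,E,F,H,J} | {B,L,M}.
On input p, block {A,C,E,F,H,J} splits into {A,C,J} and {E,F,H}.
Refine {A,C,J} on symbol q: members go to different blocks, giving {A,C} and {J}.
Refine {E,F,H} on symbol p: members go to different blocks, giving {E} and {F} and {H}.
The partition is now stable with 6 blocks: {A,C} | {B,L,M} | {E} | {J} | {F} | {H}.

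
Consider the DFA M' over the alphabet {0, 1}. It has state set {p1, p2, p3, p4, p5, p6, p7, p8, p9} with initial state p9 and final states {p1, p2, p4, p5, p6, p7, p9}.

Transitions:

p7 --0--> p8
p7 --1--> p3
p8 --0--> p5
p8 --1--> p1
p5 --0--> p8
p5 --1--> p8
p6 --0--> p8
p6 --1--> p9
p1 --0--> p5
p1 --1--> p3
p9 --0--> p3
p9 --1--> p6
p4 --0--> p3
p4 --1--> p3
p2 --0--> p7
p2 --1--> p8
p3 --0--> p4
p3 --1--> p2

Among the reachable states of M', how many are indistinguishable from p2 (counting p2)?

2

P0 = {p1,p2,p4,p5,p6,p7,p9} | {p3,p8}.
On input 0, block {p1,p2,p4,p5,p6,p7,p9} splits into {p4,p5,p6,p7,p9} and {p1,p2}.
Refine {p4,p5,p6,p7,p9} on symbol 1: members go to different blocks, giving {p4,p5,p7} and {p6,p9}.
The partition is now stable with 4 blocks: {p4,p5,p7} | {p3,p8} | {p1,p2} | {p6,p9}.
The equivalence class containing p2 is {p1,p2}, of size 2.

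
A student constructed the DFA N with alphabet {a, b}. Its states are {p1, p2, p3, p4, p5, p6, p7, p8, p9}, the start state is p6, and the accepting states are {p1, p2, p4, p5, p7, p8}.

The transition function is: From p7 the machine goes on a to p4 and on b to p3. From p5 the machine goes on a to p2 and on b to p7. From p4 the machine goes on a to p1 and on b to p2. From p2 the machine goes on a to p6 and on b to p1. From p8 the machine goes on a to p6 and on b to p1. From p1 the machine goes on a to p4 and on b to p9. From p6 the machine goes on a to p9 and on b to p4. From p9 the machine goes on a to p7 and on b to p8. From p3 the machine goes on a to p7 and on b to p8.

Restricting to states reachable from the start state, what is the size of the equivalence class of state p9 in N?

First remove the unreachable states {p5}; 8 states remain.
Start with accepting vs non-accepting: {p1,p2,p4,p7,p8} | {p3,p6,p9}.
On input a, block {p1,p2,p4,p7,p8} splits into {p1,p4,p7} and {p2,p8}.
On input b, block {p1,p4,p7} splits into {p1,p7} and {p4}.
Refine {p3,p6,p9} on symbol a: members go to different blocks, giving {p3,p9} and {p6}.
No further refinement is possible. Final partition (5 blocks): {p1,p7} | {p3,p9} | {p2,p8} | {p4} | {p6}.
The equivalence class containing p9 is {p3,p9}, of size 2.

2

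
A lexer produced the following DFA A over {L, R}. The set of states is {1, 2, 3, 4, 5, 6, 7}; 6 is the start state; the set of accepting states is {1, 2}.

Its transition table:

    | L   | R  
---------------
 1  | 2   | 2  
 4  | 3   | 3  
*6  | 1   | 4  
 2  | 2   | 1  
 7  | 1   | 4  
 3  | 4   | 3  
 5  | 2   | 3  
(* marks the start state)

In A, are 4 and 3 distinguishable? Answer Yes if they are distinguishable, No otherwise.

No

Reachable states from the start: {1,2,3,4,6}. Unreachable: {5,7} — drop them.
P0 = {1,2} | {3,4,6}.
Refine {3,4,6} on symbol L: members go to different blocks, giving {3,4} and {6}.
No further refinement is possible. Final partition (3 blocks): {1,2} | {3,4} | {6}.
4 and 3 lie in the same block of the stable partition, so they are equivalent — no string distinguishes them.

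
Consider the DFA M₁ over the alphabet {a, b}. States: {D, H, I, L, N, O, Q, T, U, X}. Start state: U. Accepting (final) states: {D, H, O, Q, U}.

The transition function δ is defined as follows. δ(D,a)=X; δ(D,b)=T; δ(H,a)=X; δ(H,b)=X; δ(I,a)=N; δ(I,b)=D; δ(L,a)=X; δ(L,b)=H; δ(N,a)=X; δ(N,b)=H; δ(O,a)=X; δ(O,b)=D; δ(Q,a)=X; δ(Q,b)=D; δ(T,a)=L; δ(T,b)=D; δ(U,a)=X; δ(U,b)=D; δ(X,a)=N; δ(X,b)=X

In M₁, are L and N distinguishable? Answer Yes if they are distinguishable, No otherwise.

No

States {I,O,Q} cannot be reached from the start state, so discard them.
P0 = {D,H,U} | {L,N,T,X}.
Split {D,H,U} by δ(·,b) → {D,H} and {U}.
On input b, block {L,N,T,X} splits into {L,N,T} and {X}.
Refine {D,H} on symbol b: members go to different blocks, giving {D} and {H}.
Split {L,N,T} by δ(·,a) → {L,N} and {T}.
The partition is now stable with 6 blocks: {D} | {L,N} | {U} | {X} | {H} | {T}.
L and N lie in the same block of the stable partition, so they are equivalent — no string distinguishes them.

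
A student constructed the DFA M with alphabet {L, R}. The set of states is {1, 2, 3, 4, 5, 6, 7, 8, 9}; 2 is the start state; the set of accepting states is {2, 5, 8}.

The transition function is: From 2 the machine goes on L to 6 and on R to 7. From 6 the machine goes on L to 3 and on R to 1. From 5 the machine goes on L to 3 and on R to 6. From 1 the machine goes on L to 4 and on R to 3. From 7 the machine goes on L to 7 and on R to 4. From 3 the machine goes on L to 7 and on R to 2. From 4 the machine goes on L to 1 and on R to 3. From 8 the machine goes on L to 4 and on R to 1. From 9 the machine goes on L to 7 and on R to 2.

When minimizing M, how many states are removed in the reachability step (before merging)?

3

BFS from 2 reaches {1, 2, 3, 4, 6, 7}; the 3 state(s) 5, 8, 9 are never visited.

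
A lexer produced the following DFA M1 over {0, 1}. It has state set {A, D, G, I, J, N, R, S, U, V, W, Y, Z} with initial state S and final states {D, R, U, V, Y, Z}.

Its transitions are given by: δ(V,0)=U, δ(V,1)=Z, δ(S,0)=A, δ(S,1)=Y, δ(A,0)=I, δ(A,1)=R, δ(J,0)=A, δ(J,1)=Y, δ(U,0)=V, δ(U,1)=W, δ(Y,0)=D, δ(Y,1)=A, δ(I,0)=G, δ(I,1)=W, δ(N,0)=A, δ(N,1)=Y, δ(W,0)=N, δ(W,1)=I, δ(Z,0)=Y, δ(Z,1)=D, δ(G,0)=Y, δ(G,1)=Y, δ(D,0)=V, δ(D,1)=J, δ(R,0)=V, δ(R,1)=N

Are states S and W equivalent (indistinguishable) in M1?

Start with accepting vs non-accepting: {D,R,U,V,Y,Z} | {A,G,I,J,N,S,W}.
On input 1, block {D,R,U,V,Y,Z} splits into {D,R,U,Y} and {V,Z}.
On input 0, block {D,R,U,Y} splits into {D,R,U} and {Y}.
On input 0, block {A,G,I,J,N,S,W} splits into {A,I,J,N,S,W} and {G}.
Refine {A,I,J,N,S,W} on symbol 0: members go to different blocks, giving {A,J,N,S,W} and {I}.
On input 0, block {A,J,N,S,W} splits into {J,N,S,W} and {A}.
Split {J,N,S,W} by δ(·,0) → {J,N,S} and {W}.
Split {D,R,U} by δ(·,1) → {D,R} and {U}.
Split {V,Z} by δ(·,0) → {V} and {Z}.
The partition is now stable with 10 blocks: {D,R} | {J,N,S} | {V} | {Y} | {G} | {I} | {A} | {W} | {U} | {Z}.
S and W end up in different blocks, so they are distinguishable. For instance, the string '1' is accepted from only S.

No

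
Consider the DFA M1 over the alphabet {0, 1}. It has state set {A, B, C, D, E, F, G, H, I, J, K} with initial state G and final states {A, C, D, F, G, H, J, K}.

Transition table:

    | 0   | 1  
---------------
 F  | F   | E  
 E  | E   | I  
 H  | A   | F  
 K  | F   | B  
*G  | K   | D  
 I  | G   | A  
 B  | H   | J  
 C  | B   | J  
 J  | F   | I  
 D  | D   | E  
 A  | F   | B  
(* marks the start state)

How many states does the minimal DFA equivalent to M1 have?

5

States {C} cannot be reached from the start state, so discard them.
Initial partition by acceptance: {A,D,F,G,H,J,K} | {B,E,I}.
Refine {A,D,F,G,H,J,K} on symbol 1: members go to different blocks, giving {A,D,F,J,K} and {G,H}.
Refine {B,E,I} on symbol 0: members go to different blocks, giving {B,I} and {E}.
Split {A,D,F,J,K} by δ(·,1) → {A,J,K} and {D,F}.
No further refinement is possible. Final partition (5 blocks): {A,J,K} | {B,I} | {G,H} | {E} | {D,F}.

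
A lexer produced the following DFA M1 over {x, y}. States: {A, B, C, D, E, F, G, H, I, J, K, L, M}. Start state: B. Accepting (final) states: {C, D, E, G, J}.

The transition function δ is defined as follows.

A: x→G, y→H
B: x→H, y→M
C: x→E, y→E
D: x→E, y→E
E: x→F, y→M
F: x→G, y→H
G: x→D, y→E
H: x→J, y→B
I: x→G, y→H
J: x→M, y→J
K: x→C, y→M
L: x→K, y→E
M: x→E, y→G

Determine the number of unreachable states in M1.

Starting at B and following transitions, the reachable set is {B, D, E, F, G, H, J, M}. That leaves A, C, I, K, L unreachable — 5 in total.

5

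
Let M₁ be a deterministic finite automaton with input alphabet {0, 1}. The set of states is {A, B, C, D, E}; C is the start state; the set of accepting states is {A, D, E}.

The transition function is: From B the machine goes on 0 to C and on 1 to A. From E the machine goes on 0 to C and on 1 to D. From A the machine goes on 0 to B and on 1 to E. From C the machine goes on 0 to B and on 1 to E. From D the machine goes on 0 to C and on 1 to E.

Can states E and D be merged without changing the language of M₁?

Yes

Every state is reachable, so we keep all 5.
Start with accepting vs non-accepting: {A,D,E} | {B,C}.
No further refinement is possible. Final partition (2 blocks): {A,D,E} | {B,C}.
E and D lie in the same block of the stable partition, so they are equivalent — no string distinguishes them.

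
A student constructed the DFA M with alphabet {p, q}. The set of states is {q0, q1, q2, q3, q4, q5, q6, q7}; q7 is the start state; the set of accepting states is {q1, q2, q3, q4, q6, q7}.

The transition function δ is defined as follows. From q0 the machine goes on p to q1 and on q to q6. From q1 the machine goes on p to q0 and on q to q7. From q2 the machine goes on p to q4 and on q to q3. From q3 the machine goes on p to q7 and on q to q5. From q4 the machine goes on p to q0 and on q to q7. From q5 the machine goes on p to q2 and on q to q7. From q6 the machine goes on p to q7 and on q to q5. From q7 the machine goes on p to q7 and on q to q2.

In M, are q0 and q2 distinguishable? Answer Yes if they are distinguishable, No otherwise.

All states are reachable from the start state.
P0 = {q1,q2,q3,q4,q6,q7} | {q0,q5}.
On input p, block {q1,q2,q3,q4,q6,q7} splits into {q2,q3,q6,q7} and {q1,q4}.
Split {q2,q3,q6,q7} by δ(·,p) → {q3,q6,q7} and {q2}.
Split {q3,q6,q7} by δ(·,q) → {q3,q6} and {q7}.
On input p, block {q0,q5} splits into {q0} and {q5}.
The partition is now stable with 6 blocks: {q3,q6} | {q0} | {q1,q4} | {q2} | {q7} | {q5}.
q0 and q2 end up in different blocks, so they are distinguishable. For instance, the string 'ε' is accepted from only q2.

Yes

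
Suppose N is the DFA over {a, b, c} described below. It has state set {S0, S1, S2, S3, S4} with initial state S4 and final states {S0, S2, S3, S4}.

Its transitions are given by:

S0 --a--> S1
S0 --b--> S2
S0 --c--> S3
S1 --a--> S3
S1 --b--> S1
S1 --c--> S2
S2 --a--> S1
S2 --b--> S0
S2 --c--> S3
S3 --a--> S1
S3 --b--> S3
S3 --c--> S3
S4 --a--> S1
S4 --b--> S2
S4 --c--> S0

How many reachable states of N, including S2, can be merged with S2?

4

Initial partition by acceptance: {S0,S2,S3,S4} | {S1}.
No further refinement is possible. Final partition (2 blocks): {S0,S2,S3,S4} | {S1}.
The equivalence class containing S2 is {S0,S2,S3,S4}, of size 4.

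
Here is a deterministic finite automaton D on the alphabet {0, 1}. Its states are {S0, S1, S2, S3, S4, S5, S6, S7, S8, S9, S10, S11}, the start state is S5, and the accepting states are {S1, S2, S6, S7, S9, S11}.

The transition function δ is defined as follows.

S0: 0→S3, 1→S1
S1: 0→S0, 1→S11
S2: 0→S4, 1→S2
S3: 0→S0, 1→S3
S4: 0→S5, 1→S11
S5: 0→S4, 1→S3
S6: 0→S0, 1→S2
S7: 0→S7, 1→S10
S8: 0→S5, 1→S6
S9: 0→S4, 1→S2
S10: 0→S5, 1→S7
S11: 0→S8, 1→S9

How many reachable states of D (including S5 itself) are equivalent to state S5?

First remove the unreachable states {S7,S10}; 10 states remain.
Start with accepting vs non-accepting: {S1,S2,S6,S9,S11} | {S0,S3,S4,S5,S8}.
Split {S0,S3,S4,S5,S8} by δ(·,1) → {S0,S4,S8} and {S3,S5}.
The partition is now stable with 3 blocks: {S1,S2,S6,S9,S11} | {S0,S4,S8} | {S3,S5}.
The equivalence class containing S5 is {S3,S5}, of size 2.

2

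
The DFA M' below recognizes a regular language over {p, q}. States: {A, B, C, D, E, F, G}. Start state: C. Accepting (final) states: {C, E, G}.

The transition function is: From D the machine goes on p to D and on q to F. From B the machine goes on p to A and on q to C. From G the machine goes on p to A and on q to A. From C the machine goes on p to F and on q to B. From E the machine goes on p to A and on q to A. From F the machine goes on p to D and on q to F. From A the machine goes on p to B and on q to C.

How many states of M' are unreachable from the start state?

Starting at C and following transitions, the reachable set is {A, B, C, D, F}. That leaves E, G unreachable — 2 in total.

2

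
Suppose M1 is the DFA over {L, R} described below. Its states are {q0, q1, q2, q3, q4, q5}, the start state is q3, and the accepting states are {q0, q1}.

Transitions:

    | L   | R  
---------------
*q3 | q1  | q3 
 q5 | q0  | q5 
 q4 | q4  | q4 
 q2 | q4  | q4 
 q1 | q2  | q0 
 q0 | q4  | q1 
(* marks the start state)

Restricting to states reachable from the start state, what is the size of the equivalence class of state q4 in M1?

States {q5} cannot be reached from the start state, so discard them.
P0 = {q0,q1} | {q2,q3,q4}.
Refine {q2,q3,q4} on symbol L: members go to different blocks, giving {q2,q4} and {q3}.
Stable partition: {q0,q1} | {q2,q4} | {q3} — 3 equivalence classes.
The equivalence class containing q4 is {q2,q4}, of size 2.

2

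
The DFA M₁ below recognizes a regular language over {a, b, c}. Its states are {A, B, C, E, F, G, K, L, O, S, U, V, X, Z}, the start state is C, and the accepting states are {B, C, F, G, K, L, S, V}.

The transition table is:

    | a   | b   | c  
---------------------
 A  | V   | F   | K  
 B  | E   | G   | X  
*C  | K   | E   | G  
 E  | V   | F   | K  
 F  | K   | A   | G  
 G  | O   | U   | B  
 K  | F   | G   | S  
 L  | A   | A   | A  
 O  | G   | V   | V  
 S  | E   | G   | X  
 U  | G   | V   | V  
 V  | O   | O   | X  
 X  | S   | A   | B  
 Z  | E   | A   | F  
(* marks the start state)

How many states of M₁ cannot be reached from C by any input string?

Starting at C and following transitions, the reachable set is {A, B, C, E, F, G, K, O, S, U, V, X}. That leaves L, Z unreachable — 2 in total.

2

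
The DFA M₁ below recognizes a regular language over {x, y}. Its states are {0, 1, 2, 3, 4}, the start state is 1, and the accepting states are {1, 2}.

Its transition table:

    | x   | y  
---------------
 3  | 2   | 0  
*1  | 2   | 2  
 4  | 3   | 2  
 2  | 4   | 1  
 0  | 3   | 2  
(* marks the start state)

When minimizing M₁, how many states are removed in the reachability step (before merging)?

Every one of the 5 states is reachable from 1.

0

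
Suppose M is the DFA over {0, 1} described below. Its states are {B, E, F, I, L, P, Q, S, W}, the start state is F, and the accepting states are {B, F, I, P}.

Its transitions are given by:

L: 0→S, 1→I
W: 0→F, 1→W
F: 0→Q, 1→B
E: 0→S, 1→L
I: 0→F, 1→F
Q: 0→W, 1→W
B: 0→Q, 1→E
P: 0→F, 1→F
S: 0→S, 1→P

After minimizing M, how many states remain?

7

Start with accepting vs non-accepting: {B,F,I,P} | {E,L,Q,S,W}.
Split {B,F,I,P} by δ(·,0) → {B,F} and {I,P}.
Split {B,F} by δ(·,1) → {F} and {B}.
On input 0, block {E,L,Q,S,W} splits into {E,L,Q,S} and {W}.
On input 0, block {E,L,Q,S} splits into {E,L,S} and {Q}.
Refine {E,L,S} on symbol 1: members go to different blocks, giving {L,S} and {E}.
Stable partition: {F} | {L,S} | {I,P} | {B} | {W} | {Q} | {E} — 7 equivalence classes.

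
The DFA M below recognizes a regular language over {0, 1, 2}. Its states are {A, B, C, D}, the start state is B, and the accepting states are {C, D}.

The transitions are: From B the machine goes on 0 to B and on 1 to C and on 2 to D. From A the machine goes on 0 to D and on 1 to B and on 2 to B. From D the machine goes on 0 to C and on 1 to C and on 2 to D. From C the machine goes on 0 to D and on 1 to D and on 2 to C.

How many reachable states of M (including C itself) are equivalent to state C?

2

States {A} cannot be reached from the start state, so discard them.
Start with accepting vs non-accepting: {C,D} | {B}.
No further refinement is possible. Final partition (2 blocks): {C,D} | {B}.
State C belongs to the block {C,D}, which has 2 states.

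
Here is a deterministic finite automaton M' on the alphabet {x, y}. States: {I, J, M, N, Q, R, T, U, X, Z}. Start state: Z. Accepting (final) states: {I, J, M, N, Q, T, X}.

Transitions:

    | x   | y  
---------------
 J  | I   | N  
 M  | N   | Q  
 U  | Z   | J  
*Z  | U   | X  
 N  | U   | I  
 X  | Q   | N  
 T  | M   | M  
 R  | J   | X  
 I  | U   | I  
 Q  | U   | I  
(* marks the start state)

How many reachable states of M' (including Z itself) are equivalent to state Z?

2

Reachable states from the start: {I,J,N,Q,U,X,Z}. Unreachable: {M,R,T} — drop them.
Start with accepting vs non-accepting: {I,J,N,Q,X} | {U,Z}.
Refine {I,J,N,Q,X} on symbol x: members go to different blocks, giving {I,N,Q} and {J,X}.
The partition is now stable with 3 blocks: {I,N,Q} | {U,Z} | {J,X}.
The equivalence class containing Z is {U,Z}, of size 2.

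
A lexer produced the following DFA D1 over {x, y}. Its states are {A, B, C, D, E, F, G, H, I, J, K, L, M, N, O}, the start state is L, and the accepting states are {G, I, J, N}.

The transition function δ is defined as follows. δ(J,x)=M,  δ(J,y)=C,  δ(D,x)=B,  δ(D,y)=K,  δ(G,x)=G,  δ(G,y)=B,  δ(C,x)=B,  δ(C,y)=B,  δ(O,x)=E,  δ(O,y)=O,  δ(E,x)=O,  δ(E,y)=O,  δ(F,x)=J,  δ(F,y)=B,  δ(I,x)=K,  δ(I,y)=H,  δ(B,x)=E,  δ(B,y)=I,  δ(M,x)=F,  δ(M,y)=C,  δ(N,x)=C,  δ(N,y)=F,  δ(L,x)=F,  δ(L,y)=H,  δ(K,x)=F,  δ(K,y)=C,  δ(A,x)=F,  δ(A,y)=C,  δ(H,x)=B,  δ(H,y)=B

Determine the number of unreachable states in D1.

4

BFS from L reaches {B, C, E, F, H, I, J, K, L, M, O}; the 4 state(s) A, D, G, N are never visited.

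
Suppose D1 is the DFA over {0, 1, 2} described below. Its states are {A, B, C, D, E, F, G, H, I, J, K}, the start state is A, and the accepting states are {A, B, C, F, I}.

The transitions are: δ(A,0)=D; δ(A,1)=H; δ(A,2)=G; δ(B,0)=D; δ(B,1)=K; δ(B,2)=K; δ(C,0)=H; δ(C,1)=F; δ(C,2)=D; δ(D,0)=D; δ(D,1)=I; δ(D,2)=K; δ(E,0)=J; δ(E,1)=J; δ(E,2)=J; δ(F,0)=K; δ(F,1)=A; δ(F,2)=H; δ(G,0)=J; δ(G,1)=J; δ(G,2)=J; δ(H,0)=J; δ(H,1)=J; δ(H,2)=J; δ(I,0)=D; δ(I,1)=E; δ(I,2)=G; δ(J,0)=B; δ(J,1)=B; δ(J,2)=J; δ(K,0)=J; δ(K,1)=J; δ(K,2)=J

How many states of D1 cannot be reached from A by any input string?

2

BFS from A reaches {A, B, D, E, G, H, I, J, K}; the 2 state(s) C, F are never visited.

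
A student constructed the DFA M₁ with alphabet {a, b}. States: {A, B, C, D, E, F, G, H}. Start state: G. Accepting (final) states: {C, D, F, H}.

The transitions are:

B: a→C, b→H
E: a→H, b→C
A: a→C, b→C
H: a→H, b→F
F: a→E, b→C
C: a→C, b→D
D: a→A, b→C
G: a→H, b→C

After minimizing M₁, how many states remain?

States {B} cannot be reached from the start state, so discard them.
P0 = {C,D,F,H} | {A,E,G}.
On input a, block {C,D,F,H} splits into {C,H} and {D,F}.
No further refinement is possible. Final partition (3 blocks): {C,H} | {A,E,G} | {D,F}.

3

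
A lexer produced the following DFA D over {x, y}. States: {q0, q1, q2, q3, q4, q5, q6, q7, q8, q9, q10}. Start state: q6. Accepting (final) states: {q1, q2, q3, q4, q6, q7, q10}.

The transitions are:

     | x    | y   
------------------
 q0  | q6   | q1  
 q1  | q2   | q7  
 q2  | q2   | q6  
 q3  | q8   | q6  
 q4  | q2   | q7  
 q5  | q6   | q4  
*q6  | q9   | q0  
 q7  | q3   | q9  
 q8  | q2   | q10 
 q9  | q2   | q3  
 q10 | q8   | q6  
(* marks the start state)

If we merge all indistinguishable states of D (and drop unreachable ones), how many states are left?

First remove the unreachable states {q4,q5}; 9 states remain.
Initial partition by acceptance: {q1,q2,q3,q6,q7,q10} | {q0,q8,q9}.
Refine {q1,q2,q3,q6,q7,q10} on symbol x: members go to different blocks, giving {q1,q2,q7} and {q3,q6,q10}.
On input x, block {q1,q2,q7} splits into {q1,q2} and {q7}.
Split {q1,q2} by δ(·,y) → {q1} and {q2}.
Split {q0,q8,q9} by δ(·,x) → {q8,q9} and {q0}.
On input y, block {q3,q6,q10} splits into {q3,q10} and {q6}.
Stable partition: {q1} | {q8,q9} | {q3,q10} | {q7} | {q2} | {q0} | {q6} — 7 equivalence classes.

7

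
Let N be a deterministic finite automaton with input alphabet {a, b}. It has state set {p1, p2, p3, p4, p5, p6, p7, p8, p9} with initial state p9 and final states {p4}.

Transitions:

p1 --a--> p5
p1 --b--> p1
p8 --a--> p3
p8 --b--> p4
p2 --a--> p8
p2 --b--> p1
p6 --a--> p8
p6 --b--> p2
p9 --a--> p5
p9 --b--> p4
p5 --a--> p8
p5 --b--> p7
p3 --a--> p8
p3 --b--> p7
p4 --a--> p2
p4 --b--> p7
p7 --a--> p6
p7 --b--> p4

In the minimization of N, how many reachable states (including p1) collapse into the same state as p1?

1

Start with accepting vs non-accepting: {p4} | {p1,p2,p3,p5,p6,p7,p8,p9}.
Split {p1,p2,p3,p5,p6,p7,p8,p9} by δ(·,b) → {p1,p2,p3,p5,p6} and {p7,p8,p9}.
On input a, block {p1,p2,p3,p5,p6} splits into {p2,p3,p5,p6} and {p1}.
On input b, block {p2,p3,p5,p6} splits into {p3,p5} and {p2} and {p6}.
Split {p7,p8,p9} by δ(·,a) → {p8,p9} and {p7}.
Stable partition: {p4} | {p3,p5} | {p8,p9} | {p1} | {p2} | {p6} | {p7} — 7 equivalence classes.
The equivalence class containing p1 is {p1}, of size 1.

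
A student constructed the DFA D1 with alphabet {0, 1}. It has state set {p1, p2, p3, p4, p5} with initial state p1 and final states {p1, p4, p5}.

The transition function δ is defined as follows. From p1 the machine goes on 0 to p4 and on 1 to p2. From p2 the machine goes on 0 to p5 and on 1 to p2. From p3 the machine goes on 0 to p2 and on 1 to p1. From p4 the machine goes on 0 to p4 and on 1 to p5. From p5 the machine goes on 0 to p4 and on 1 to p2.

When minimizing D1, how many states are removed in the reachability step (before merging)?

1

Starting at p1 and following transitions, the reachable set is {p1, p2, p4, p5}. That leaves p3 unreachable — 1 in total.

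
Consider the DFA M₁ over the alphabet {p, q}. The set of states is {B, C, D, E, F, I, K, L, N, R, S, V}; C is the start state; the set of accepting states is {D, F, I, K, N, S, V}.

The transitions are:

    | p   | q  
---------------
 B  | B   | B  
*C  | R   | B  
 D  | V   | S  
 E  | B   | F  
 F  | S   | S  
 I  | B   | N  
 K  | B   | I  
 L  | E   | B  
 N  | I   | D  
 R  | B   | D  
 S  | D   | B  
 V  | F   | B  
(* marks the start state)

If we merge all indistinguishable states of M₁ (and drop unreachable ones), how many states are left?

5

States {E,I,K,L,N} cannot be reached from the start state, so discard them.
Initial partition by acceptance: {D,F,S,V} | {B,C,R}.
Split {D,F,S,V} by δ(·,q) → {S,V} and {D,F}.
On input q, block {B,C,R} splits into {B,C} and {R}.
Refine {B,C} on symbol p: members go to different blocks, giving {B} and {C}.
The partition is now stable with 5 blocks: {S,V} | {B} | {D,F} | {R} | {C}.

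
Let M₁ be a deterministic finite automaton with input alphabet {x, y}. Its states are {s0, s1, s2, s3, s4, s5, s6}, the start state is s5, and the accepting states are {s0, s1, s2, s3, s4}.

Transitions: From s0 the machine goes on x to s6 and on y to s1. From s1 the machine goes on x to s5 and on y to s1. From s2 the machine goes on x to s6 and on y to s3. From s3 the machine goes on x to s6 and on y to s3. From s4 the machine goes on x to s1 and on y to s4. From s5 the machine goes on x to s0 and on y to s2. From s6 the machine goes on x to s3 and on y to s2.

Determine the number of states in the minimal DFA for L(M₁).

Reachable states from the start: {s0,s1,s2,s3,s5,s6}. Unreachable: {s4} — drop them.
P0 = {s0,s1,s2,s3} | {s5,s6}.
No further refinement is possible. Final partition (2 blocks): {s0,s1,s2,s3} | {s5,s6}.

2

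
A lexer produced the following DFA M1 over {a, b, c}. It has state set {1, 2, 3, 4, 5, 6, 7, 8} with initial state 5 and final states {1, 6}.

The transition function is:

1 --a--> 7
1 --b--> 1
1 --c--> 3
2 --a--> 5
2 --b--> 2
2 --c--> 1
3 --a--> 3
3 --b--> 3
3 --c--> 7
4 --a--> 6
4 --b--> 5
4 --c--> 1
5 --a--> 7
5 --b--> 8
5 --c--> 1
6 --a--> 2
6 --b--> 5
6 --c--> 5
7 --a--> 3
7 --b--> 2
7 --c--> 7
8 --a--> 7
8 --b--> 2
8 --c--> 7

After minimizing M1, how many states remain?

First remove the unreachable states {4,6}; 6 states remain.
Start with accepting vs non-accepting: {1} | {2,3,5,7,8}.
Split {2,3,5,7,8} by δ(·,c) → {3,7,8} and {2,5}.
Split {3,7,8} by δ(·,b) → {7,8} and {3}.
Refine {7,8} on symbol a: members go to different blocks, giving {7} and {8}.
On input a, block {2,5} splits into {2} and {5}.
No further refinement is possible. Final partition (6 blocks): {1} | {7} | {2} | {3} | {8} | {5}.

6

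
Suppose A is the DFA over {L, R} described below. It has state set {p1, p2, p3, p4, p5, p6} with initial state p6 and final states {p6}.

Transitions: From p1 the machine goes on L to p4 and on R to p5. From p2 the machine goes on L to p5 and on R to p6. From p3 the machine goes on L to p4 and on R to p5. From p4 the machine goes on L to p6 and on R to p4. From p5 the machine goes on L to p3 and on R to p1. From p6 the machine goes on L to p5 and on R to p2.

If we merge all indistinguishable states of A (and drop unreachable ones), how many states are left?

5

P0 = {p6} | {p1,p2,p3,p4,p5}.
Refine {p1,p2,p3,p4,p5} on symbol L: members go to different blocks, giving {p1,p2,p3,p5} and {p4}.
Refine {p1,p2,p3,p5} on symbol L: members go to different blocks, giving {p1,p3} and {p2,p5}.
On input L, block {p2,p5} splits into {p2} and {p5}.
No further refinement is possible. Final partition (5 blocks): {p6} | {p1,p3} | {p4} | {p2} | {p5}.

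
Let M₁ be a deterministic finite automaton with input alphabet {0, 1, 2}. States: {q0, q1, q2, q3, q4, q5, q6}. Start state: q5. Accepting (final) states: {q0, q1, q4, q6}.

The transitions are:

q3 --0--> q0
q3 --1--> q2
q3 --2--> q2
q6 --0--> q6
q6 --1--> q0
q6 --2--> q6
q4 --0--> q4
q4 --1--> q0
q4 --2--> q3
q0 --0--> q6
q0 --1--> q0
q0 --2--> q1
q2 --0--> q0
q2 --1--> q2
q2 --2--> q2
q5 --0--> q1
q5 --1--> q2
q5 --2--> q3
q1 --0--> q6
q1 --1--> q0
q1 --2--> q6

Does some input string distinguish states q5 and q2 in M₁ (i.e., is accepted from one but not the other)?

First remove the unreachable states {q4}; 6 states remain.
Initial partition by acceptance: {q0,q1,q6} | {q2,q3,q5}.
No further refinement is possible. Final partition (2 blocks): {q0,q1,q6} | {q2,q3,q5}.
q5 and q2 lie in the same block of the stable partition, so they are equivalent — no string distinguishes them.

No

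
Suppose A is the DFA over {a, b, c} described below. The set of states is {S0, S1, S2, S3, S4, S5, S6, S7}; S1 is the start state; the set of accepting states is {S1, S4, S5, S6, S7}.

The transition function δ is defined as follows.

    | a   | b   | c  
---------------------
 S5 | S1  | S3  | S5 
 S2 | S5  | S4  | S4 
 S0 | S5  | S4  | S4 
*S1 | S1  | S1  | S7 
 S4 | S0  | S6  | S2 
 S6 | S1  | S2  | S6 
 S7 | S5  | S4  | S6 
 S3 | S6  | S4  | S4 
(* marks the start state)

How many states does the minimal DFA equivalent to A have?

All states are reachable from the start state.
Initial partition by acceptance: {S1,S4,S5,S6,S7} | {S0,S2,S3}.
Split {S1,S4,S5,S6,S7} by δ(·,a) → {S1,S5,S6,S7} and {S4}.
Refine {S1,S5,S6,S7} on symbol b: members go to different blocks, giving {S5,S6} and {S1} and {S7}.
Stable partition: {S5,S6} | {S0,S2,S3} | {S4} | {S1} | {S7} — 5 equivalence classes.

5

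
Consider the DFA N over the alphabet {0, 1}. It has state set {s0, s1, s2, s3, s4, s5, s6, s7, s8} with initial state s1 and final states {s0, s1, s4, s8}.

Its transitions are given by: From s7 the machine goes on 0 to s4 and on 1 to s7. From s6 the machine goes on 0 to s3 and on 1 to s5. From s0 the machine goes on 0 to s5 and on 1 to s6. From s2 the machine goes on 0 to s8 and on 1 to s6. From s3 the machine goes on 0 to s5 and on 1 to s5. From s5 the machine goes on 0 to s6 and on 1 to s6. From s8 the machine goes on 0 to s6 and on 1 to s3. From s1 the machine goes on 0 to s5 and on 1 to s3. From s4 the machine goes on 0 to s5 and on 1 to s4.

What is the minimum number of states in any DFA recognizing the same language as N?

First remove the unreachable states {s0,s2,s4,s7,s8}; 4 states remain.
Initial partition by acceptance: {s1} | {s3,s5,s6}.
Stable partition: {s1} | {s3,s5,s6} — 2 equivalence classes.

2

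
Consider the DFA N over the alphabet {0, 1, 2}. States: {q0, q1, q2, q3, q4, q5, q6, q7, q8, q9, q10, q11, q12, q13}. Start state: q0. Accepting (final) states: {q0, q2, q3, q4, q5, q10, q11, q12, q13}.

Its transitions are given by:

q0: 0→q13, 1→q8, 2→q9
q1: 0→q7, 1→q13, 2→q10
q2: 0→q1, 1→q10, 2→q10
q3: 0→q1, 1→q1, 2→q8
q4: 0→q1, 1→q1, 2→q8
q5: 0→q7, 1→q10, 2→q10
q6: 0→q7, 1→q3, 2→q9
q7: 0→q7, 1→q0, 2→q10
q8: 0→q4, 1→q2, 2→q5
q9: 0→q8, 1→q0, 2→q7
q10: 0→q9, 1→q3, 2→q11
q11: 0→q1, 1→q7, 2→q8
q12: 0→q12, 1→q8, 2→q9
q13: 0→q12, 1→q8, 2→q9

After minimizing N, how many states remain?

7

States {q6} cannot be reached from the start state, so discard them.
P0 = {q0,q2,q3,q4,q5,q10,q11,q12,q13} | {q1,q7,q8,q9}.
Split {q0,q2,q3,q4,q5,q10,q11,q12,q13} by δ(·,0) → {q2,q3,q4,q5,q10,q11} and {q0,q12,q13}.
On input 1, block {q2,q3,q4,q5,q10,q11} splits into {q2,q5,q10} and {q3,q4,q11}.
Refine {q2,q5,q10} on symbol 1: members go to different blocks, giving {q2,q5} and {q10}.
Split {q1,q7,q8,q9} by δ(·,0) → {q1,q7,q9} and {q8}.
On input 0, block {q1,q7,q9} splits into {q1,q7} and {q9}.
The partition is now stable with 7 blocks: {q2,q5} | {q1,q7} | {q0,q12,q13} | {q3,q4,q11} | {q10} | {q8} | {q9}.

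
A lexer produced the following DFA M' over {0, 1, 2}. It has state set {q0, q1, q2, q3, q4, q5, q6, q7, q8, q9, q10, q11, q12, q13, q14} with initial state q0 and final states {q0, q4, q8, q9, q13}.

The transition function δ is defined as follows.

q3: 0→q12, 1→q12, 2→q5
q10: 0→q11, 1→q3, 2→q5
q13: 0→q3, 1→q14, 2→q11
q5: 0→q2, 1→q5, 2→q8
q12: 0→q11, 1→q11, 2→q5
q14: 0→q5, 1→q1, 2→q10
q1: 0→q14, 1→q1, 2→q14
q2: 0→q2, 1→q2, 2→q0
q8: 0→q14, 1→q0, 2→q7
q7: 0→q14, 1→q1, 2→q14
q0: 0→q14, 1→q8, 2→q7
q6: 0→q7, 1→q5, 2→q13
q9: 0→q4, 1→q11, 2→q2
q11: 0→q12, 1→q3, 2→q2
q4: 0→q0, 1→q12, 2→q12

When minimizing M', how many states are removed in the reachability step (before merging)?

4

BFS from q0 reaches {q0, q1, q2, q3, q5, q7, q8, q10, q11, q12, q14}; the 4 state(s) q4, q6, q9, q13 are never visited.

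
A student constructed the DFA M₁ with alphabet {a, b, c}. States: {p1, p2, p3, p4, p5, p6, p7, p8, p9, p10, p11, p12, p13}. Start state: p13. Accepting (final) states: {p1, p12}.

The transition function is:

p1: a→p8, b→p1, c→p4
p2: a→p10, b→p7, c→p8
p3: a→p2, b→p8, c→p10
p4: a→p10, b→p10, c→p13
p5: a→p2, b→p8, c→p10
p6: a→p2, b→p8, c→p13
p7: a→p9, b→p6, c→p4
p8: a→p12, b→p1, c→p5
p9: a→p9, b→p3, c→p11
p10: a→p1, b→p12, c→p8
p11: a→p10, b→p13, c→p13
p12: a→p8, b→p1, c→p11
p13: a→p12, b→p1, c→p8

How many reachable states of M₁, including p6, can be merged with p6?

All states are reachable from the start state.
Start with accepting vs non-accepting: {p1,p12} | {p2,p3,p4,p5,p6,p7,p8,p9,p10,p11,p13}.
Refine {p2,p3,p4,p5,p6,p7,p8,p9,p10,p11,p13} on symbol a: members go to different blocks, giving {p2,p3,p4,p5,p6,p7,p9,p11} and {p8,p10,p13}.
On input a, block {p2,p3,p4,p5,p6,p7,p9,p11} splits into {p3,p5,p6,p7,p9} and {p2,p4,p11}.
Refine {p3,p5,p6,p7,p9} on symbol a: members go to different blocks, giving {p3,p5,p6} and {p7,p9}.
Split {p8,p10,p13} by δ(·,c) → {p10,p13} and {p8}.
Split {p2,p4,p11} by δ(·,b) → {p4,p11} and {p2}.
Stable partition: {p1,p12} | {p3,p5,p6} | {p10,p13} | {p4,p11} | {p7,p9} | {p8} | {p2} — 7 equivalence classes.
The equivalence class containing p6 is {p3,p5,p6}, of size 3.

3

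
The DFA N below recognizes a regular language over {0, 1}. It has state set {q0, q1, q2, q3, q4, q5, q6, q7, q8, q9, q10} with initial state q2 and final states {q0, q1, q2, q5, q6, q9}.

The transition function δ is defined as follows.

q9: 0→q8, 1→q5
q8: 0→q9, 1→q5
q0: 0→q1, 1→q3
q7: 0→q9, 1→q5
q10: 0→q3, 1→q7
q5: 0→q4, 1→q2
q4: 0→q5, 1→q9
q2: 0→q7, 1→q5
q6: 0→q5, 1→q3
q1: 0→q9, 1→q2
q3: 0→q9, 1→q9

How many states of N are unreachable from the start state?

BFS from q2 reaches {q2, q4, q5, q7, q8, q9}; the 5 state(s) q0, q1, q3, q6, q10 are never visited.

5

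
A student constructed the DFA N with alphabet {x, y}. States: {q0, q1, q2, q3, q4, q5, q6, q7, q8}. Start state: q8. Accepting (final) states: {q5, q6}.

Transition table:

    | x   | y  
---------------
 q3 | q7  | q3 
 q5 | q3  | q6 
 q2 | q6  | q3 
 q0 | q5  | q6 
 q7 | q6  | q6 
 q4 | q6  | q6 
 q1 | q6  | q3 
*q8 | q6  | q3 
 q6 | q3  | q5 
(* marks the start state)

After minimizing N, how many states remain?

First remove the unreachable states {q0,q1,q2,q4}; 5 states remain.
Initial partition by acceptance: {q5,q6} | {q3,q7,q8}.
On input x, block {q3,q7,q8} splits into {q7,q8} and {q3}.
On input y, block {q7,q8} splits into {q7} and {q8}.
Stable partition: {q5,q6} | {q7} | {q3} | {q8} — 4 equivalence classes.

4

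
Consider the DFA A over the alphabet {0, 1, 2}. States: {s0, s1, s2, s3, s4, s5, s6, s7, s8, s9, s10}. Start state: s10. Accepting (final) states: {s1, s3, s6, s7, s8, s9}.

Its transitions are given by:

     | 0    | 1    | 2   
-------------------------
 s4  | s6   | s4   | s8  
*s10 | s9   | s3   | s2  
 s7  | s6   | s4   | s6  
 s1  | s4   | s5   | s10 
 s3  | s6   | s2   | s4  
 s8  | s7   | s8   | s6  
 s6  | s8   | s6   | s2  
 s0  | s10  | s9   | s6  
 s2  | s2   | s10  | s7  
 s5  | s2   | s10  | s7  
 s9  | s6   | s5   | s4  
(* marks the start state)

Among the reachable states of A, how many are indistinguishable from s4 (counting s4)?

1

States {s0,s1} cannot be reached from the start state, so discard them.
Start with accepting vs non-accepting: {s3,s6,s7,s8,s9} | {s2,s4,s5,s10}.
On input 1, block {s3,s6,s7,s8,s9} splits into {s3,s7,s9} and {s6,s8}.
On input 2, block {s3,s7,s9} splits into {s3,s9} and {s7}.
Split {s2,s4,s5,s10} by δ(·,0) → {s2,s5} and {s4} and {s10}.
Refine {s6,s8} on symbol 0: members go to different blocks, giving {s6} and {s8}.
Stable partition: {s3,s9} | {s2,s5} | {s6} | {s7} | {s4} | {s10} | {s8} — 7 equivalence classes.
State s4 belongs to the block {s4}, which has 1 states.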